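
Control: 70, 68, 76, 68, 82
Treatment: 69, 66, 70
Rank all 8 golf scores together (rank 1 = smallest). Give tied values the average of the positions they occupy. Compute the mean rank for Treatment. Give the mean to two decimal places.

Sorted (ascending): 66, 68, 68, 69, 70, 70, 76, 82
The 2 values of 68 occupy positions 2–3 → average rank (2+3)/2 = 2.5.
The 2 values of 70 occupy positions 5–6 → average rank (5+6)/2 = 5.5.
Treatment values → pooled ranks: 69→4, 66→1, 70→5.5
Mean rank = (4 + 1 + 5.5) / 3 = 3.50

3.50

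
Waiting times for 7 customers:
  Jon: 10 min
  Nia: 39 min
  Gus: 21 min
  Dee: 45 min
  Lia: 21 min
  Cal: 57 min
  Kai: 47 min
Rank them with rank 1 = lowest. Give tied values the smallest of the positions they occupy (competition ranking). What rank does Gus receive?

Sorted (ascending): 10, 21, 21, 39, 45, 47, 57
The 2 values of 21 occupy positions 2–3 → each gets rank 2.
Gus has value 21 min → rank 2.

2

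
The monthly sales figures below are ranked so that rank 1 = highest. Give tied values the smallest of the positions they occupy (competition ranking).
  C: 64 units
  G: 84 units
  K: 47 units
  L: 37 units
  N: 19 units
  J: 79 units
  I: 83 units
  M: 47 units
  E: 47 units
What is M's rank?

5

Sorted (descending): 84, 83, 79, 64, 47, 47, 47, 37, 19
The 3 values of 47 occupy positions 5–7 → each gets rank 5.
M has value 47 units → rank 5.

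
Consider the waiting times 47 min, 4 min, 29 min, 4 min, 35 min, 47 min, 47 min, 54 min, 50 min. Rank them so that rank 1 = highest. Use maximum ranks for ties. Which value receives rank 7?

29

Sorted (descending): 54, 50, 47, 47, 47, 35, 29, 4, 4
The 3 values of 47 occupy positions 3–5 → each gets rank 5.
The 2 values of 4 occupy positions 8–9 → each gets rank 9.
Rank 7 → value 29.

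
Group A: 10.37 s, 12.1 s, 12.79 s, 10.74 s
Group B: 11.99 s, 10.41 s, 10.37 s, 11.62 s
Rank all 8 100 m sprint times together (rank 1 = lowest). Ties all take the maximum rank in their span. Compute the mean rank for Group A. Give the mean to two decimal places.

Sorted (ascending): 10.37, 10.37, 10.41, 10.74, 11.62, 11.99, 12.1, 12.79
The 2 values of 10.37 occupy positions 1–2 → each gets rank 2.
Group A values → pooled ranks: 10.37→2, 12.1→7, 12.79→8, 10.74→4
Mean rank = (2 + 7 + 8 + 4) / 4 = 5.25

5.25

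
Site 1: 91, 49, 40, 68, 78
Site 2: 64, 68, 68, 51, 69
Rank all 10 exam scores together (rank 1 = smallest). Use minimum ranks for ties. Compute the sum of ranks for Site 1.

Sorted (ascending): 40, 49, 51, 64, 68, 68, 68, 69, 78, 91
The 3 values of 68 occupy positions 5–7 → each gets rank 5.
Site 1 values → pooled ranks: 91→10, 49→2, 40→1, 68→5, 78→9
Rank sum = 10 + 2 + 1 + 5 + 9 = 27

27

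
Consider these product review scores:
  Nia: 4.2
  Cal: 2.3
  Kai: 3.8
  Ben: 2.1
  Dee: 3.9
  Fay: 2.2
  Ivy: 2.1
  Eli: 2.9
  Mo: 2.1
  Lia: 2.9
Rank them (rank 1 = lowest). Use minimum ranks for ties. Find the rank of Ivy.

1

Sorted (ascending): 2.1, 2.1, 2.1, 2.2, 2.3, 2.9, 2.9, 3.8, 3.9, 4.2
The 3 values of 2.1 occupy positions 1–3 → each gets rank 1.
The 2 values of 2.9 occupy positions 6–7 → each gets rank 6.
Ivy has value 2.1 → rank 1.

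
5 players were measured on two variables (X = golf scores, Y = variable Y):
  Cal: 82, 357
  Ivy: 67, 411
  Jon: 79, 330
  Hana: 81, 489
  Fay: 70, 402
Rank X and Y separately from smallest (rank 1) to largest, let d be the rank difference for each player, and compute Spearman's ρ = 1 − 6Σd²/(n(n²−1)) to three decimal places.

-0.200

Ranks of variable 1: 5, 1, 3, 4, 2
Ranks of variable 2: 2, 4, 1, 5, 3
d = r₁ − r₂: 3, -3, 2, -1, -1
d²: 9, 9, 4, 1, 1; Σd² = 24
ρ = 1 − 6·24/(5·24) = 1 − 144/120 = -0.200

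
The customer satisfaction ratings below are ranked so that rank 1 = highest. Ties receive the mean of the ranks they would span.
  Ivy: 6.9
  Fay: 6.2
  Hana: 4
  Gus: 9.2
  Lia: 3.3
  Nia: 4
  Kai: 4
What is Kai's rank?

5

Sorted (descending): 9.2, 6.9, 6.2, 4, 4, 4, 3.3
The 3 values of 4 occupy positions 4–6 → average rank 5.
Kai has value 4 → rank 5.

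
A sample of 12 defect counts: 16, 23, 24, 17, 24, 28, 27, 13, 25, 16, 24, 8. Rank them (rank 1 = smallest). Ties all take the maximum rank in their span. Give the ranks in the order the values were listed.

Sorted (ascending): 8, 13, 16, 16, 17, 23, 24, 24, 24, 25, 27, 28
The 2 values of 16 occupy positions 3–4 → each gets rank 4.
The 3 values of 24 occupy positions 7–9 → each gets rank 9.

4, 6, 9, 5, 9, 12, 11, 2, 10, 4, 9, 1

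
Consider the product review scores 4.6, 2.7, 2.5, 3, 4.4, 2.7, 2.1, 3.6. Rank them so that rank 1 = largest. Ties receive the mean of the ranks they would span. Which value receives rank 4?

Sorted (descending): 4.6, 4.4, 3.6, 3, 2.7, 2.7, 2.5, 2.1
The 2 values of 2.7 occupy positions 5–6 → average rank (5+6)/2 = 5.5.
Rank 4 → value 3.

3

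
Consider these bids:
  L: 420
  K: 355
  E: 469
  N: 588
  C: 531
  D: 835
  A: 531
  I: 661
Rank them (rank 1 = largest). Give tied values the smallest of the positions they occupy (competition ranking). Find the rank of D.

Sorted (descending): 835, 661, 588, 531, 531, 469, 420, 355
The 2 values of 531 occupy positions 4–5 → each gets rank 4.
D has value 835 → rank 1.

1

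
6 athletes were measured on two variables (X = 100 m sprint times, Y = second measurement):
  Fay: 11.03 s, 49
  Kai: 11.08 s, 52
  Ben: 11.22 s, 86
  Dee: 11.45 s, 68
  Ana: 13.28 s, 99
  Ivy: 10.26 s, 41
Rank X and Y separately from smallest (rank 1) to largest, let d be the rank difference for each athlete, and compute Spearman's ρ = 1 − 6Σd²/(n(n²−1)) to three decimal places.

Ranks of variable 1: 2, 3, 4, 5, 6, 1
Ranks of variable 2: 2, 3, 5, 4, 6, 1
d = r₁ − r₂: 0, 0, -1, 1, 0, 0
d²: 0, 0, 1, 1, 0, 0; Σd² = 2
ρ = 1 − 6·2/(6·35) = 1 − 12/210 = 0.943

0.943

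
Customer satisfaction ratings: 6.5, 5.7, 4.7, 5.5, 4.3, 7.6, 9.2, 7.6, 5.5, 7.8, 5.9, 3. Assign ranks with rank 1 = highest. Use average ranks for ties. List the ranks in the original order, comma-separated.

5, 7, 10, 8.5, 11, 3.5, 1, 3.5, 8.5, 2, 6, 12

Sorted (descending): 9.2, 7.8, 7.6, 7.6, 6.5, 5.9, 5.7, 5.5, 5.5, 4.7, 4.3, 3
The 2 values of 7.6 occupy positions 3–4 → average rank (3+4)/2 = 3.5.
The 2 values of 5.5 occupy positions 8–9 → average rank (8+9)/2 = 8.5.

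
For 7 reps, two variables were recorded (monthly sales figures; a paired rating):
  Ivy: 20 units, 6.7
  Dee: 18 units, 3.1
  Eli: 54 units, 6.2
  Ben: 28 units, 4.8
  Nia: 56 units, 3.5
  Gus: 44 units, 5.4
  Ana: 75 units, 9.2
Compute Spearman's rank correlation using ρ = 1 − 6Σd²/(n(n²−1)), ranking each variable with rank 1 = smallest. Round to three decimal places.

Ranks of variable 1: 2, 1, 5, 3, 6, 4, 7
Ranks of variable 2: 6, 1, 5, 3, 2, 4, 7
d = r₁ − r₂: -4, 0, 0, 0, 4, 0, 0
d²: 16, 0, 0, 0, 16, 0, 0; Σd² = 32
ρ = 1 − 6·32/(7·48) = 1 − 192/336 = 0.429

0.429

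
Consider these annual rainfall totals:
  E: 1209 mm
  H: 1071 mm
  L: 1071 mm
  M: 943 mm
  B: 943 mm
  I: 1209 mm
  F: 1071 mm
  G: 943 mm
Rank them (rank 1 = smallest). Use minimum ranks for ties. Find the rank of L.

4

Sorted (ascending): 943, 943, 943, 1071, 1071, 1071, 1209, 1209
The 3 values of 943 occupy positions 1–3 → each gets rank 1.
The 3 values of 1071 occupy positions 4–6 → each gets rank 4.
The 2 values of 1209 occupy positions 7–8 → each gets rank 7.
L has value 1071 mm → rank 4.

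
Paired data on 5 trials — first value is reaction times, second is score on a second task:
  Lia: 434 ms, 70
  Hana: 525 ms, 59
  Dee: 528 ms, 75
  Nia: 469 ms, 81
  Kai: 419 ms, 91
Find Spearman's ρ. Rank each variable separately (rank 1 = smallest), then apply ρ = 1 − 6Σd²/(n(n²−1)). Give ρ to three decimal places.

Ranks of variable 1: 2, 4, 5, 3, 1
Ranks of variable 2: 2, 1, 3, 4, 5
d = r₁ − r₂: 0, 3, 2, -1, -4
d²: 0, 9, 4, 1, 16; Σd² = 30
ρ = 1 − 6·30/(5·24) = 1 − 180/120 = -0.500

-0.500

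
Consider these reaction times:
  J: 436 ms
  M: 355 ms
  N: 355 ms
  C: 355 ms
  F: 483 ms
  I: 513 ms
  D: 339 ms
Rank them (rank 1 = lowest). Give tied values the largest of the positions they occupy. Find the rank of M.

Sorted (ascending): 339, 355, 355, 355, 436, 483, 513
The 3 values of 355 occupy positions 2–4 → each gets rank 4.
M has value 355 ms → rank 4.

4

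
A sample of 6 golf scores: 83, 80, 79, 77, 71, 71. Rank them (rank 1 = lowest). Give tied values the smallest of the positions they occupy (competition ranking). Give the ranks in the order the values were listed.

6, 5, 4, 3, 1, 1

Sorted (ascending): 71, 71, 77, 79, 80, 83
The 2 values of 71 occupy positions 1–2 → each gets rank 1.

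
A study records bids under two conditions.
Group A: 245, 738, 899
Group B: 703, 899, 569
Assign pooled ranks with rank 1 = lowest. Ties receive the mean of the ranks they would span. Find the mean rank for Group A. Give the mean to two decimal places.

3.50

Sorted (ascending): 245, 569, 703, 738, 899, 899
The 2 values of 899 occupy positions 5–6 → average rank (5+6)/2 = 5.5.
Group A values → pooled ranks: 245→1, 738→4, 899→5.5
Mean rank = (1 + 4 + 5.5) / 3 = 3.50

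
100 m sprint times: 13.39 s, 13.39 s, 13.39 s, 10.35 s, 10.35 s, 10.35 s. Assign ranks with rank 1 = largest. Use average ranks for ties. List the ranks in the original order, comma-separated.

2, 2, 2, 5, 5, 5

Sorted (descending): 13.39, 13.39, 13.39, 10.35, 10.35, 10.35
The 3 values of 13.39 occupy positions 1–3 → average rank 2.
The 3 values of 10.35 occupy positions 4–6 → average rank 5.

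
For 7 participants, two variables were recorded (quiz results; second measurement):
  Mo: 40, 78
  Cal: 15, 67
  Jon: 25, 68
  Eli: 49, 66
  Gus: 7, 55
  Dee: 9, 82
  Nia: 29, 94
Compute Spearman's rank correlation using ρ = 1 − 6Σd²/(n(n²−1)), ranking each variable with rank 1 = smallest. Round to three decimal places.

0.179

Ranks of variable 1: 6, 3, 4, 7, 1, 2, 5
Ranks of variable 2: 5, 3, 4, 2, 1, 6, 7
d = r₁ − r₂: 1, 0, 0, 5, 0, -4, -2
d²: 1, 0, 0, 25, 0, 16, 4; Σd² = 46
ρ = 1 − 6·46/(7·48) = 1 − 276/336 = 0.179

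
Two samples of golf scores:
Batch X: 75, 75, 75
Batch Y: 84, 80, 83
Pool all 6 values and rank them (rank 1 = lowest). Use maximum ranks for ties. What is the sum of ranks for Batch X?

9

Sorted (ascending): 75, 75, 75, 80, 83, 84
The 3 values of 75 occupy positions 1–3 → each gets rank 3.
Batch X values → pooled ranks: 75→3, 75→3, 75→3
Rank sum = 3 + 3 + 3 = 9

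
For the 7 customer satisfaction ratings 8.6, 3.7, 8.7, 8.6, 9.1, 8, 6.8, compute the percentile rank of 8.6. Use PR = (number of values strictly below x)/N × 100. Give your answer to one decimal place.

42.9

N = 7.
Strictly below 8.6: 3. Equal to 8.6: 2.
PR = 3/7 × 100 = 42.9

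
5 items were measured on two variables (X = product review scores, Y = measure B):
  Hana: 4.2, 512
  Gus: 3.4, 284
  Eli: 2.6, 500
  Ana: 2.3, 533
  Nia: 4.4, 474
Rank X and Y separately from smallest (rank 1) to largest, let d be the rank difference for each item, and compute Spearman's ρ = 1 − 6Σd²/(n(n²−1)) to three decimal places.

-0.500

Ranks of variable 1: 4, 3, 2, 1, 5
Ranks of variable 2: 4, 1, 3, 5, 2
d = r₁ − r₂: 0, 2, -1, -4, 3
d²: 0, 4, 1, 16, 9; Σd² = 30
ρ = 1 − 6·30/(5·24) = 1 − 180/120 = -0.500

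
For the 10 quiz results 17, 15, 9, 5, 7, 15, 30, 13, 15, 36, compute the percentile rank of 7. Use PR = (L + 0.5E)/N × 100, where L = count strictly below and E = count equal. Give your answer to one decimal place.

15.0

N = 10.
Strictly below 7: 1. Equal to 7: 1.
PR = (1 + 0.5·1)/10 × 100 = 15.0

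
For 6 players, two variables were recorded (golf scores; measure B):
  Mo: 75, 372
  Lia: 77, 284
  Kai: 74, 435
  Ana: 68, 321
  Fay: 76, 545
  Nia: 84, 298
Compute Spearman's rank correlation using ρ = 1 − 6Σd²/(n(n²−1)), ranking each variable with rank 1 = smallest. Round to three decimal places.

-0.429

Ranks of variable 1: 3, 5, 2, 1, 4, 6
Ranks of variable 2: 4, 1, 5, 3, 6, 2
d = r₁ − r₂: -1, 4, -3, -2, -2, 4
d²: 1, 16, 9, 4, 4, 16; Σd² = 50
ρ = 1 − 6·50/(6·35) = 1 − 300/210 = -0.429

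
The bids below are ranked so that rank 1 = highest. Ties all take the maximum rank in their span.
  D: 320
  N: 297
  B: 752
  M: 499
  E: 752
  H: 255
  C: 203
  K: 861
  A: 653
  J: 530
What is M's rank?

6

Sorted (descending): 861, 752, 752, 653, 530, 499, 320, 297, 255, 203
The 2 values of 752 occupy positions 2–3 → each gets rank 3.
M has value 499 → rank 6.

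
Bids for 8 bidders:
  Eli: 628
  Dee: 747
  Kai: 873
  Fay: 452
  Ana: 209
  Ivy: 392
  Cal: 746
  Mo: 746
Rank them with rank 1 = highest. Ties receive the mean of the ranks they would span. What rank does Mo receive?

Sorted (descending): 873, 747, 746, 746, 628, 452, 392, 209
The 2 values of 746 occupy positions 3–4 → average rank (3+4)/2 = 3.5.
Mo has value 746 → rank 3.5.

3.5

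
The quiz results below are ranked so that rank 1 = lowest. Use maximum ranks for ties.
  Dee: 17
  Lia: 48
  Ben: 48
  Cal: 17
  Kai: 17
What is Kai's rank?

3

Sorted (ascending): 17, 17, 17, 48, 48
The 3 values of 17 occupy positions 1–3 → each gets rank 3.
The 2 values of 48 occupy positions 4–5 → each gets rank 5.
Kai has value 17 → rank 3.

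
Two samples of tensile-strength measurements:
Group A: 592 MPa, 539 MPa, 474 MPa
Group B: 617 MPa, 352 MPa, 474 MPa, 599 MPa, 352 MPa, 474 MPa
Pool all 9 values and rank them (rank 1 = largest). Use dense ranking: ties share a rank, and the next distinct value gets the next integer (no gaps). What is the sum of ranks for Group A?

Sorted (descending): 617, 599, 592, 539, 474, 474, 474, 352, 352
The 3 values of 474 share dense rank 5.
The 2 values of 352 share dense rank 6.
Remaining distinct values take the next consecutive integers.
Group A values → pooled ranks: 592→3, 539→4, 474→5
Rank sum = 3 + 4 + 5 = 12

12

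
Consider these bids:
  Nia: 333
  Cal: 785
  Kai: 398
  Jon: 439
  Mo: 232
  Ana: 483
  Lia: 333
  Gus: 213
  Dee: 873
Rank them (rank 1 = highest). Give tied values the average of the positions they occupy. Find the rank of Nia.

Sorted (descending): 873, 785, 483, 439, 398, 333, 333, 232, 213
The 2 values of 333 occupy positions 6–7 → average rank (6+7)/2 = 6.5.
Nia has value 333 → rank 6.5.

6.5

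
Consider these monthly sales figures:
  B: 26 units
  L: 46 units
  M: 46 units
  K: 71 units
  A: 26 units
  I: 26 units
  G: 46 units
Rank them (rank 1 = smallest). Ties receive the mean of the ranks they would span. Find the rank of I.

2

Sorted (ascending): 26, 26, 26, 46, 46, 46, 71
The 3 values of 26 occupy positions 1–3 → average rank 2.
The 3 values of 46 occupy positions 4–6 → average rank 5.
I has value 26 units → rank 2.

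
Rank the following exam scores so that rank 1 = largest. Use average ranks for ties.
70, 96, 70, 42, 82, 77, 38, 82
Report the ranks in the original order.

5.5, 1, 5.5, 7, 2.5, 4, 8, 2.5

Sorted (descending): 96, 82, 82, 77, 70, 70, 42, 38
The 2 values of 82 occupy positions 2–3 → average rank (2+3)/2 = 2.5.
The 2 values of 70 occupy positions 5–6 → average rank (5+6)/2 = 5.5.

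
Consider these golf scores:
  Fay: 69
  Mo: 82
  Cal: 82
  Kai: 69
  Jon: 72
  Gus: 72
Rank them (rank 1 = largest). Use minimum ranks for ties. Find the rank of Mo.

Sorted (descending): 82, 82, 72, 72, 69, 69
The 2 values of 82 occupy positions 1–2 → each gets rank 1.
The 2 values of 72 occupy positions 3–4 → each gets rank 3.
The 2 values of 69 occupy positions 5–6 → each gets rank 5.
Mo has value 82 → rank 1.

1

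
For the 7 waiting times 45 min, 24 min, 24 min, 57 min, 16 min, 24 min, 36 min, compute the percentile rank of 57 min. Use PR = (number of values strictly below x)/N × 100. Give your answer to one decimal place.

N = 7.
Strictly below 57: 6. Equal to 57: 1.
PR = 6/7 × 100 = 85.7

85.7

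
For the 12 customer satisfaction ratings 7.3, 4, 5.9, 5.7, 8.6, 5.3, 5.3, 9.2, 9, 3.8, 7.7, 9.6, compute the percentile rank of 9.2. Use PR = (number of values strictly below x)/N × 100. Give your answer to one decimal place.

83.3

N = 12.
Strictly below 9.2: 10. Equal to 9.2: 1.
PR = 10/12 × 100 = 83.3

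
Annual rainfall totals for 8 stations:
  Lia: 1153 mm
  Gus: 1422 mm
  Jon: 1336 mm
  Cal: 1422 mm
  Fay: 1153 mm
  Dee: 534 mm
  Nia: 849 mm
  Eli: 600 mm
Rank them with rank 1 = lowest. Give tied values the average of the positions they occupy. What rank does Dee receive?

1

Sorted (ascending): 534, 600, 849, 1153, 1153, 1336, 1422, 1422
The 2 values of 1153 occupy positions 4–5 → average rank (4+5)/2 = 4.5.
The 2 values of 1422 occupy positions 7–8 → average rank (7+8)/2 = 7.5.
Dee has value 534 mm → rank 1.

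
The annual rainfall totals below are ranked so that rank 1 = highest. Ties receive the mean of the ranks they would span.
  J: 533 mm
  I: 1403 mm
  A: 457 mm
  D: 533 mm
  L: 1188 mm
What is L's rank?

Sorted (descending): 1403, 1188, 533, 533, 457
The 2 values of 533 occupy positions 3–4 → average rank (3+4)/2 = 3.5.
L has value 1188 mm → rank 2.

2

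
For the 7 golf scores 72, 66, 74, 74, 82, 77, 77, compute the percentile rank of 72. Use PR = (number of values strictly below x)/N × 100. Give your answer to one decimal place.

N = 7.
Strictly below 72: 1. Equal to 72: 1.
PR = 1/7 × 100 = 14.3

14.3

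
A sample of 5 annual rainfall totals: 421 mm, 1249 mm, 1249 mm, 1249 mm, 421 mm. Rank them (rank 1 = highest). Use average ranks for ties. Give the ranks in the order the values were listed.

4.5, 2, 2, 2, 4.5

Sorted (descending): 1249, 1249, 1249, 421, 421
The 3 values of 1249 occupy positions 1–3 → average rank 2.
The 2 values of 421 occupy positions 4–5 → average rank (4+5)/2 = 4.5.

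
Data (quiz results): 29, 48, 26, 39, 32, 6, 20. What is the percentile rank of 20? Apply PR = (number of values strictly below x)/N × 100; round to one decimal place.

14.3

N = 7.
Strictly below 20: 1. Equal to 20: 1.
PR = 1/7 × 100 = 14.3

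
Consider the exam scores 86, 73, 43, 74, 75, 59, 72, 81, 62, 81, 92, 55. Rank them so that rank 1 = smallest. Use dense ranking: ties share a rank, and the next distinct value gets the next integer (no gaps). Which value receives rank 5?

Sorted (ascending): 43, 55, 59, 62, 72, 73, 74, 75, 81, 81, 86, 92
The 2 values of 81 share dense rank 9.
Remaining distinct values take the next consecutive integers.
Rank 5 → value 72.

72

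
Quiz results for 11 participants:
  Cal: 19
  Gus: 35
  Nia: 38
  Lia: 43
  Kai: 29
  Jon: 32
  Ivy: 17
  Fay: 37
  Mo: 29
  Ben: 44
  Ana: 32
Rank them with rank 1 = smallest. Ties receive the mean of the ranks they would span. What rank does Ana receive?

Sorted (ascending): 17, 19, 29, 29, 32, 32, 35, 37, 38, 43, 44
The 2 values of 29 occupy positions 3–4 → average rank (3+4)/2 = 3.5.
The 2 values of 32 occupy positions 5–6 → average rank (5+6)/2 = 5.5.
Ana has value 32 → rank 5.5.

5.5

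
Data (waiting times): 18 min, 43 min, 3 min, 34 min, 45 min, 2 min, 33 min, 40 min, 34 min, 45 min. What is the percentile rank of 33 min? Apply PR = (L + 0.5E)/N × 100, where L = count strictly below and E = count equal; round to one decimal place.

N = 10.
Strictly below 33: 3. Equal to 33: 1.
PR = (3 + 0.5·1)/10 × 100 = 35.0

35.0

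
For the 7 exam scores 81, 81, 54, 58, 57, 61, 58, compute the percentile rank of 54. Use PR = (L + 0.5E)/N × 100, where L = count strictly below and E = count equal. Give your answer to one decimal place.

N = 7.
Strictly below 54: 0. Equal to 54: 1.
PR = (0 + 0.5·1)/7 × 100 = 7.1

7.1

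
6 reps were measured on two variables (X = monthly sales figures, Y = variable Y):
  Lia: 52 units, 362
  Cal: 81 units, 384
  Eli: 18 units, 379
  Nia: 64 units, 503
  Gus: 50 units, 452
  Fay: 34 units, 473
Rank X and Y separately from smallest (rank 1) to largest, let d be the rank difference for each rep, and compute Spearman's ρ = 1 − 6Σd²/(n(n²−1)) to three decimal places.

Ranks of variable 1: 4, 6, 1, 5, 3, 2
Ranks of variable 2: 1, 3, 2, 6, 4, 5
d = r₁ − r₂: 3, 3, -1, -1, -1, -3
d²: 9, 9, 1, 1, 1, 9; Σd² = 30
ρ = 1 − 6·30/(6·35) = 1 − 180/210 = 0.143

0.143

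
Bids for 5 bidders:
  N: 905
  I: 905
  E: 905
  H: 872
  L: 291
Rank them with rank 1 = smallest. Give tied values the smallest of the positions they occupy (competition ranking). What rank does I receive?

3

Sorted (ascending): 291, 872, 905, 905, 905
The 3 values of 905 occupy positions 3–5 → each gets rank 3.
I has value 905 → rank 3.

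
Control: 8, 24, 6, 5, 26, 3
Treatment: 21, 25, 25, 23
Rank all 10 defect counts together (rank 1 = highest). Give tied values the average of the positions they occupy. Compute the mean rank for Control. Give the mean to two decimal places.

Sorted (descending): 26, 25, 25, 24, 23, 21, 8, 6, 5, 3
The 2 values of 25 occupy positions 2–3 → average rank (2+3)/2 = 2.5.
Control values → pooled ranks: 8→7, 24→4, 6→8, 5→9, 26→1, 3→10
Mean rank = (7 + 4 + 8 + 9 + 1 + 10) / 6 = 6.50

6.50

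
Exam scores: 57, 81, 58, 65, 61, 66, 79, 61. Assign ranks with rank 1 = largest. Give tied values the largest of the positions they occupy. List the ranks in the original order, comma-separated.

Sorted (descending): 81, 79, 66, 65, 61, 61, 58, 57
The 2 values of 61 occupy positions 5–6 → each gets rank 6.

8, 1, 7, 4, 6, 3, 2, 6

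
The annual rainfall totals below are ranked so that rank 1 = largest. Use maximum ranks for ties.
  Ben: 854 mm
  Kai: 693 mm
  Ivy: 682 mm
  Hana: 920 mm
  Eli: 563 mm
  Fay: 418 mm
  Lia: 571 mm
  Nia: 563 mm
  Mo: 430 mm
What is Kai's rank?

Sorted (descending): 920, 854, 693, 682, 571, 563, 563, 430, 418
The 2 values of 563 occupy positions 6–7 → each gets rank 7.
Kai has value 693 mm → rank 3.

3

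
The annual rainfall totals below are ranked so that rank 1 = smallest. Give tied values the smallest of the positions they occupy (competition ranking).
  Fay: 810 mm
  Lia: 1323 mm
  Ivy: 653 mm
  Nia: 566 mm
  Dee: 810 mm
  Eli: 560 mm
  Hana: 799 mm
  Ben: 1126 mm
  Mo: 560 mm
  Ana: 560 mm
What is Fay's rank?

Sorted (ascending): 560, 560, 560, 566, 653, 799, 810, 810, 1126, 1323
The 3 values of 560 occupy positions 1–3 → each gets rank 1.
The 2 values of 810 occupy positions 7–8 → each gets rank 7.
Fay has value 810 mm → rank 7.

7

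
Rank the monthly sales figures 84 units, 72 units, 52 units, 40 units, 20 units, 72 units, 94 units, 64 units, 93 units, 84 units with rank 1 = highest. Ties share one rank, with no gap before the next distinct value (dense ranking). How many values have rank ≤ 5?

Sorted (descending): 94, 93, 84, 84, 72, 72, 64, 52, 40, 20
The 2 values of 84 share dense rank 3.
The 2 values of 72 share dense rank 4.
Remaining distinct values take the next consecutive integers.
Ranks ≤ 5: {1, 2, 3, 3, 4, 4, 5} → 7 values.

7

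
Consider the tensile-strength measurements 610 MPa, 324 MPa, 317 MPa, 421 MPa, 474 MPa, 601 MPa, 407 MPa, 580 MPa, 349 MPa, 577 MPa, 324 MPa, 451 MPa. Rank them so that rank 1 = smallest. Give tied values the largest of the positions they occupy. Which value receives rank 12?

Sorted (ascending): 317, 324, 324, 349, 407, 421, 451, 474, 577, 580, 601, 610
The 2 values of 324 occupy positions 2–3 → each gets rank 3.
Rank 12 → value 610.

610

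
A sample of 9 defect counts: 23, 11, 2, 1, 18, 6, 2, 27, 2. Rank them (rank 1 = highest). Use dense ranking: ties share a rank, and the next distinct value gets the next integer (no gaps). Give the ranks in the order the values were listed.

Sorted (descending): 27, 23, 18, 11, 6, 2, 2, 2, 1
The 3 values of 2 share dense rank 6.
Remaining distinct values take the next consecutive integers.

2, 4, 6, 7, 3, 5, 6, 1, 6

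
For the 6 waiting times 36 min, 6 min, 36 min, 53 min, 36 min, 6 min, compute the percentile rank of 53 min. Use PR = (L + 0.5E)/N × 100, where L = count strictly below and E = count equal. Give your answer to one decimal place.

N = 6.
Strictly below 53: 5. Equal to 53: 1.
PR = (5 + 0.5·1)/6 × 100 = 91.7

91.7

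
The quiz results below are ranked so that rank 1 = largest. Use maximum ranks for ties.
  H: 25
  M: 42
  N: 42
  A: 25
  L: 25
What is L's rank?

Sorted (descending): 42, 42, 25, 25, 25
The 2 values of 42 occupy positions 1–2 → each gets rank 2.
The 3 values of 25 occupy positions 3–5 → each gets rank 5.
L has value 25 → rank 5.

5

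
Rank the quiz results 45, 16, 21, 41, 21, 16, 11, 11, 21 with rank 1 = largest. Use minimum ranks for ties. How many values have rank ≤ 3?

Sorted (descending): 45, 41, 21, 21, 21, 16, 16, 11, 11
The 3 values of 21 occupy positions 3–5 → each gets rank 3.
The 2 values of 16 occupy positions 6–7 → each gets rank 6.
The 2 values of 11 occupy positions 8–9 → each gets rank 8.
Ranks ≤ 3: {1, 2, 3, 3, 3} → 5 values.

5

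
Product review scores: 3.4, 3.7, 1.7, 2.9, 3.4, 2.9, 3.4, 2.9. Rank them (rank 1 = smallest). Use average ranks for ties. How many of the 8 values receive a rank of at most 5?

Sorted (ascending): 1.7, 2.9, 2.9, 2.9, 3.4, 3.4, 3.4, 3.7
The 3 values of 2.9 occupy positions 2–4 → average rank 3.
The 3 values of 3.4 occupy positions 5–7 → average rank 6.
Ranks ≤ 5: {1, 3, 3, 3} → 4 values.

4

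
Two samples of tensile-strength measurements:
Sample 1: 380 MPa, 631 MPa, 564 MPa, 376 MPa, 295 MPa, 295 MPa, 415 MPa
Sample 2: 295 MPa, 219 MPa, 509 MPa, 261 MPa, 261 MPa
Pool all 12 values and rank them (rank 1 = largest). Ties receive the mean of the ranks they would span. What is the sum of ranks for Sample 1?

Sorted (descending): 631, 564, 509, 415, 380, 376, 295, 295, 295, 261, 261, 219
The 3 values of 295 occupy positions 7–9 → average rank 8.
The 2 values of 261 occupy positions 10–11 → average rank (10+11)/2 = 10.5.
Sample 1 values → pooled ranks: 380→5, 631→1, 564→2, 376→6, 295→8, 295→8, 415→4
Rank sum = 5 + 1 + 2 + 6 + 8 + 8 + 4 = 34

34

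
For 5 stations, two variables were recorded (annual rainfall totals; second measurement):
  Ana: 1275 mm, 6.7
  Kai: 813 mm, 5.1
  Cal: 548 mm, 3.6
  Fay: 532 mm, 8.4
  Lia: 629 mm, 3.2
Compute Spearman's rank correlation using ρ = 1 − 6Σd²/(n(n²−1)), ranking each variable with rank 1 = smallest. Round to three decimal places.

-0.100

Ranks of variable 1: 5, 4, 2, 1, 3
Ranks of variable 2: 4, 3, 2, 5, 1
d = r₁ − r₂: 1, 1, 0, -4, 2
d²: 1, 1, 0, 16, 4; Σd² = 22
ρ = 1 − 6·22/(5·24) = 1 − 132/120 = -0.100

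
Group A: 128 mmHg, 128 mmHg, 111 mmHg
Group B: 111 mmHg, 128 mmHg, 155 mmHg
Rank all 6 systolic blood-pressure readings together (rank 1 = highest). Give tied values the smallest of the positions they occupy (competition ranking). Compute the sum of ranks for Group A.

9

Sorted (descending): 155, 128, 128, 128, 111, 111
The 3 values of 128 occupy positions 2–4 → each gets rank 2.
The 2 values of 111 occupy positions 5–6 → each gets rank 5.
Group A values → pooled ranks: 128→2, 128→2, 111→5
Rank sum = 2 + 2 + 5 = 9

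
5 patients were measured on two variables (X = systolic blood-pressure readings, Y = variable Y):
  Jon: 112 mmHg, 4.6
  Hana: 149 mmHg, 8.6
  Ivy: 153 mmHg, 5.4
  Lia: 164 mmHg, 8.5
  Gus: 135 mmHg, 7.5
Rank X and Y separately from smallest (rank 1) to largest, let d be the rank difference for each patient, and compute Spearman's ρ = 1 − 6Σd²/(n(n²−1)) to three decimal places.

0.500

Ranks of variable 1: 1, 3, 4, 5, 2
Ranks of variable 2: 1, 5, 2, 4, 3
d = r₁ − r₂: 0, -2, 2, 1, -1
d²: 0, 4, 4, 1, 1; Σd² = 10
ρ = 1 − 6·10/(5·24) = 1 − 60/120 = 0.500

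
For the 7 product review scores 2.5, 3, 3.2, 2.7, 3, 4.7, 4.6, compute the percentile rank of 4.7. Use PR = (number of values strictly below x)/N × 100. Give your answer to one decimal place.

N = 7.
Strictly below 4.7: 6. Equal to 4.7: 1.
PR = 6/7 × 100 = 85.7

85.7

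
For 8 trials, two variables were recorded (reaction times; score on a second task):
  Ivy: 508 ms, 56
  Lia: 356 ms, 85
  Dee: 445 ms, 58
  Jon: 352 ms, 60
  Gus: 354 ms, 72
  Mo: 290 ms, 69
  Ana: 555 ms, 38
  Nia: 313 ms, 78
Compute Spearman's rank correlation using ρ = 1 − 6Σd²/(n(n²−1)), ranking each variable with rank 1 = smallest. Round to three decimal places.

Ranks of variable 1: 7, 5, 6, 3, 4, 1, 8, 2
Ranks of variable 2: 2, 8, 3, 4, 6, 5, 1, 7
d = r₁ − r₂: 5, -3, 3, -1, -2, -4, 7, -5
d²: 25, 9, 9, 1, 4, 16, 49, 25; Σd² = 138
ρ = 1 − 6·138/(8·63) = 1 − 828/504 = -0.643

-0.643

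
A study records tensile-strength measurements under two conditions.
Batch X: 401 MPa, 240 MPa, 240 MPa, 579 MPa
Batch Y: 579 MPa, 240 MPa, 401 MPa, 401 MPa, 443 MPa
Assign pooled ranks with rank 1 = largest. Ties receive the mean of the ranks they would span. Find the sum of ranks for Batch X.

Sorted (descending): 579, 579, 443, 401, 401, 401, 240, 240, 240
The 2 values of 579 occupy positions 1–2 → average rank (1+2)/2 = 1.5.
The 3 values of 401 occupy positions 4–6 → average rank 5.
The 3 values of 240 occupy positions 7–9 → average rank 8.
Batch X values → pooled ranks: 401→5, 240→8, 240→8, 579→1.5
Rank sum = 5 + 8 + 8 + 1.5 = 22.5

22.5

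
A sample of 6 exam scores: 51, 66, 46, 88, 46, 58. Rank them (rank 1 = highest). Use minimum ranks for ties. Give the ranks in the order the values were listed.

Sorted (descending): 88, 66, 58, 51, 46, 46
The 2 values of 46 occupy positions 5–6 → each gets rank 5.

4, 2, 5, 1, 5, 3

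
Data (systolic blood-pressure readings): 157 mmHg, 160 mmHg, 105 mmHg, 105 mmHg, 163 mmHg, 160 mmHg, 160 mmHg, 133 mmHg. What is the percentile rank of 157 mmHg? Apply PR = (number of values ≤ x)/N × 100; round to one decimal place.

N = 8.
Strictly below 157: 3. Equal to 157: 1.
PR = 4/8 × 100 = 50.0

50.0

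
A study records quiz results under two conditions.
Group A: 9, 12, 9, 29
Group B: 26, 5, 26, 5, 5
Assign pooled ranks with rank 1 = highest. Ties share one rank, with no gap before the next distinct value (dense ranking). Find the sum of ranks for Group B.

19

Sorted (descending): 29, 26, 26, 12, 9, 9, 5, 5, 5
The 2 values of 26 share dense rank 2.
The 2 values of 9 share dense rank 4.
The 3 values of 5 share dense rank 5.
Remaining distinct values take the next consecutive integers.
Group B values → pooled ranks: 26→2, 5→5, 26→2, 5→5, 5→5
Rank sum = 2 + 5 + 2 + 5 + 5 = 19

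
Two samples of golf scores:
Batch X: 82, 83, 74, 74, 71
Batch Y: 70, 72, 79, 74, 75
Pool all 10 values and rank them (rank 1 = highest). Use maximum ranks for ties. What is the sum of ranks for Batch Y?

32

Sorted (descending): 83, 82, 79, 75, 74, 74, 74, 72, 71, 70
The 3 values of 74 occupy positions 5–7 → each gets rank 7.
Batch Y values → pooled ranks: 70→10, 72→8, 79→3, 74→7, 75→4
Rank sum = 10 + 8 + 3 + 7 + 4 = 32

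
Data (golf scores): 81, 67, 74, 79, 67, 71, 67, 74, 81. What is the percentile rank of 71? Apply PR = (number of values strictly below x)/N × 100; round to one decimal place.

33.3

N = 9.
Strictly below 71: 3. Equal to 71: 1.
PR = 3/9 × 100 = 33.3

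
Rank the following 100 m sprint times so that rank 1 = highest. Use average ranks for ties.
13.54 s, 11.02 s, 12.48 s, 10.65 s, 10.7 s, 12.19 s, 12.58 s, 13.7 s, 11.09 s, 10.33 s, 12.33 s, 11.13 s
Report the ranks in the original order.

Sorted (descending): 13.7, 13.54, 12.58, 12.48, 12.33, 12.19, 11.13, 11.09, 11.02, 10.7, 10.65, 10.33
No ties — each value takes its position as its rank.

2, 9, 4, 11, 10, 6, 3, 1, 8, 12, 5, 7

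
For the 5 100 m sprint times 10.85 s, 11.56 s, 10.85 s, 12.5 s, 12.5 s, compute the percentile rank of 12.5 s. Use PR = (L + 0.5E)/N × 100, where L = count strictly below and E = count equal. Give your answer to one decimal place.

80.0

N = 5.
Strictly below 12.5: 3. Equal to 12.5: 2.
PR = (3 + 0.5·2)/5 × 100 = 80.0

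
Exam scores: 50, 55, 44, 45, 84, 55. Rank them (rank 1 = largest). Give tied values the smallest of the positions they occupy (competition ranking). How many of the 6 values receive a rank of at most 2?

3

Sorted (descending): 84, 55, 55, 50, 45, 44
The 2 values of 55 occupy positions 2–3 → each gets rank 2.
Ranks ≤ 2: {1, 2, 2} → 3 values.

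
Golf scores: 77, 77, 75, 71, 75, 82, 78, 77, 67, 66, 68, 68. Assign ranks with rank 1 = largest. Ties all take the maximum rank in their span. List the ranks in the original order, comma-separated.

Sorted (descending): 82, 78, 77, 77, 77, 75, 75, 71, 68, 68, 67, 66
The 3 values of 77 occupy positions 3–5 → each gets rank 5.
The 2 values of 75 occupy positions 6–7 → each gets rank 7.
The 2 values of 68 occupy positions 9–10 → each gets rank 10.

5, 5, 7, 8, 7, 1, 2, 5, 11, 12, 10, 10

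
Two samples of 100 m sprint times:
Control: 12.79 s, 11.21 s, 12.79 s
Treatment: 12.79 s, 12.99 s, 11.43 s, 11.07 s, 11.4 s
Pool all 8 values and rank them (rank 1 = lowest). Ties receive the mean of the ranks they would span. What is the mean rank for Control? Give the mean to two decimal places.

4.67

Sorted (ascending): 11.07, 11.21, 11.4, 11.43, 12.79, 12.79, 12.79, 12.99
The 3 values of 12.79 occupy positions 5–7 → average rank 6.
Control values → pooled ranks: 12.79→6, 11.21→2, 12.79→6
Mean rank = (6 + 2 + 6) / 3 = 4.67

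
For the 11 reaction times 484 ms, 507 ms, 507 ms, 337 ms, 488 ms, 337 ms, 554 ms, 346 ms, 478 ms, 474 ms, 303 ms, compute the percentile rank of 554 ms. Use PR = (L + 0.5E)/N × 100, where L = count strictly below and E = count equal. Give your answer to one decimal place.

95.5

N = 11.
Strictly below 554: 10. Equal to 554: 1.
PR = (10 + 0.5·1)/11 × 100 = 95.5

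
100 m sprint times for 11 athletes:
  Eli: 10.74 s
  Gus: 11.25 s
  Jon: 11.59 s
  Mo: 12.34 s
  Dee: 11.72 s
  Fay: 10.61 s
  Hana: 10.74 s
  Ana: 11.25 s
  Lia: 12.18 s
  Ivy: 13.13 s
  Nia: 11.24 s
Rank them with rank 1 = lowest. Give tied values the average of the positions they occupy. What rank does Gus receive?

5.5

Sorted (ascending): 10.61, 10.74, 10.74, 11.24, 11.25, 11.25, 11.59, 11.72, 12.18, 12.34, 13.13
The 2 values of 10.74 occupy positions 2–3 → average rank (2+3)/2 = 2.5.
The 2 values of 11.25 occupy positions 5–6 → average rank (5+6)/2 = 5.5.
Gus has value 11.25 s → rank 5.5.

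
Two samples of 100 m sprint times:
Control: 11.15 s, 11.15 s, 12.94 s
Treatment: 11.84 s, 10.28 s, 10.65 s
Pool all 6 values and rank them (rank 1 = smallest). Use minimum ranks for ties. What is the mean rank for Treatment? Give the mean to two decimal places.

Sorted (ascending): 10.28, 10.65, 11.15, 11.15, 11.84, 12.94
The 2 values of 11.15 occupy positions 3–4 → each gets rank 3.
Treatment values → pooled ranks: 11.84→5, 10.28→1, 10.65→2
Mean rank = (5 + 1 + 2) / 3 = 2.67

2.67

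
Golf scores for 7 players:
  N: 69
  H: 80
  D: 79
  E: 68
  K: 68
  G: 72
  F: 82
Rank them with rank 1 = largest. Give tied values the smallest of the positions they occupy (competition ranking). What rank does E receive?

Sorted (descending): 82, 80, 79, 72, 69, 68, 68
The 2 values of 68 occupy positions 6–7 → each gets rank 6.
E has value 68 → rank 6.

6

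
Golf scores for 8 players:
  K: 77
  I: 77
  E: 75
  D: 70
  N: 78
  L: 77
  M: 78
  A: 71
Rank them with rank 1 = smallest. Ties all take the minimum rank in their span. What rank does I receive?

Sorted (ascending): 70, 71, 75, 77, 77, 77, 78, 78
The 3 values of 77 occupy positions 4–6 → each gets rank 4.
The 2 values of 78 occupy positions 7–8 → each gets rank 7.
I has value 77 → rank 4.

4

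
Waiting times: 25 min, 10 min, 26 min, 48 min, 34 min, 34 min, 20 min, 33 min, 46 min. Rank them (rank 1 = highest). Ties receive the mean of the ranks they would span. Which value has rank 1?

Sorted (descending): 48, 46, 34, 34, 33, 26, 25, 20, 10
The 2 values of 34 occupy positions 3–4 → average rank (3+4)/2 = 3.5.
Rank 1 → value 48.

48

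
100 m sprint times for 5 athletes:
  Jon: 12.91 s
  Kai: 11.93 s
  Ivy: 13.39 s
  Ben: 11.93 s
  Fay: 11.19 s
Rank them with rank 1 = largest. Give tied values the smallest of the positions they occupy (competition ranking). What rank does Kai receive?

Sorted (descending): 13.39, 12.91, 11.93, 11.93, 11.19
The 2 values of 11.93 occupy positions 3–4 → each gets rank 3.
Kai has value 11.93 s → rank 3.

3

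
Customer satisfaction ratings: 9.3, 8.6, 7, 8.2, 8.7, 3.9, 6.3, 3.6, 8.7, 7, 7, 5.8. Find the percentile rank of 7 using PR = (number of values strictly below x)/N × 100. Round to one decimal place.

N = 12.
Strictly below 7: 4. Equal to 7: 3.
PR = 4/12 × 100 = 33.3

33.3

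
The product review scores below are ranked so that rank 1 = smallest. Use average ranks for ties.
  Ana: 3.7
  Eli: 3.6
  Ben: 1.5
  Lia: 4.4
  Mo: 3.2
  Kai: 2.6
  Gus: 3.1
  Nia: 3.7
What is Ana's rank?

6.5

Sorted (ascending): 1.5, 2.6, 3.1, 3.2, 3.6, 3.7, 3.7, 4.4
The 2 values of 3.7 occupy positions 6–7 → average rank (6+7)/2 = 6.5.
Ana has value 3.7 → rank 6.5.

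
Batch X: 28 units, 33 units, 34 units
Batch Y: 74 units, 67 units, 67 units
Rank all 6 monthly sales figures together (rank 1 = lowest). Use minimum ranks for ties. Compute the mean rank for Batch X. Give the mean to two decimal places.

2.00

Sorted (ascending): 28, 33, 34, 67, 67, 74
The 2 values of 67 occupy positions 4–5 → each gets rank 4.
Batch X values → pooled ranks: 28→1, 33→2, 34→3
Mean rank = (1 + 2 + 3) / 3 = 2.00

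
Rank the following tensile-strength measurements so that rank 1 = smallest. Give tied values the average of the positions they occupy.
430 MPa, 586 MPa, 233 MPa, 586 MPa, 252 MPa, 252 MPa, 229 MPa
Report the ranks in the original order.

Sorted (ascending): 229, 233, 252, 252, 430, 586, 586
The 2 values of 252 occupy positions 3–4 → average rank (3+4)/2 = 3.5.
The 2 values of 586 occupy positions 6–7 → average rank (6+7)/2 = 6.5.

5, 6.5, 2, 6.5, 3.5, 3.5, 1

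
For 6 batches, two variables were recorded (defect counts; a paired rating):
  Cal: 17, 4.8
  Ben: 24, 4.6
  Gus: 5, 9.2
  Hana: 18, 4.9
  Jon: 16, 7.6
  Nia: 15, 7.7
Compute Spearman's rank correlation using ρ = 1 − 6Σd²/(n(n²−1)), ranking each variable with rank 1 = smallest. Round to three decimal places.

Ranks of variable 1: 4, 6, 1, 5, 3, 2
Ranks of variable 2: 2, 1, 6, 3, 4, 5
d = r₁ − r₂: 2, 5, -5, 2, -1, -3
d²: 4, 25, 25, 4, 1, 9; Σd² = 68
ρ = 1 − 6·68/(6·35) = 1 − 408/210 = -0.943

-0.943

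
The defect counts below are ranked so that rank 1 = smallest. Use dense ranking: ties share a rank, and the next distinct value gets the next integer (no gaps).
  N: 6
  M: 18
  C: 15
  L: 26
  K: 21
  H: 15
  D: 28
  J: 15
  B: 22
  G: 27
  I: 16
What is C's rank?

2

Sorted (ascending): 6, 15, 15, 15, 16, 18, 21, 22, 26, 27, 28
The 3 values of 15 share dense rank 2.
Remaining distinct values take the next consecutive integers.
C has value 15 → rank 2.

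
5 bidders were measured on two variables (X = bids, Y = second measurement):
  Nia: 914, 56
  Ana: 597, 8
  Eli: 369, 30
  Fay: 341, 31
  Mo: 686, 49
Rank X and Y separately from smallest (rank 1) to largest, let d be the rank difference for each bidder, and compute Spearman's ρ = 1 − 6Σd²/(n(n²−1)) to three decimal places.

0.600

Ranks of variable 1: 5, 3, 2, 1, 4
Ranks of variable 2: 5, 1, 2, 3, 4
d = r₁ − r₂: 0, 2, 0, -2, 0
d²: 0, 4, 0, 4, 0; Σd² = 8
ρ = 1 − 6·8/(5·24) = 1 − 48/120 = 0.600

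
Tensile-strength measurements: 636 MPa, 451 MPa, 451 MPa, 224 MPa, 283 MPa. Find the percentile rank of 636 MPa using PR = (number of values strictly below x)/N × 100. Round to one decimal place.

80.0

N = 5.
Strictly below 636: 4. Equal to 636: 1.
PR = 4/5 × 100 = 80.0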